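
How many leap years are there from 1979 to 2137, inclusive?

39

Multiples of 4 in [1979,2137]: 40.
Of those, multiples of 100: 2 (not leap unless ÷400).
Multiples of 400: 1.
Leap years = 40 − 2 + 1 = 39.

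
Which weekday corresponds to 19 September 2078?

Doomsday rule: the anchor day for the 2000s is Tuesday. For year 78: 78÷12 = 6 r 6, and 6÷4 = 1, so 6+6+1 = 13.
Tuesday + 13 ≡ Monday — that's 2078's doomsday.
In September the doomsday date is Sep 5.
Sep 19 is 14 days after Sep 5; 14 mod 7 = 0, so Monday + 0 = Monday.

Monday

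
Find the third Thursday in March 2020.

March 1, 2020 is a Sunday.
The first Thursday is therefore March 5 (4 days later).
The third Thursday is 5 + 2×7 = March 19.

March 19, 2020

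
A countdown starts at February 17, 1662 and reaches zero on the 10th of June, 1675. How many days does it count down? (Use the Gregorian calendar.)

Feb 17, 1662 → Feb 17, 1663: 365 days.
Feb 17, 1663 → Feb 17, 1664: 365 days.
Feb 17, 1664 → Feb 17, 1665: 366 days (Feb 29, 1664 is in that span).
Feb 17, 1665 → Feb 17, 1666: 365 days.
Feb 17, 1666 → Feb 17, 1667: 365 days.
Feb 17, 1667 → Feb 17, 1668: 365 days.
Feb 17, 1668 → Feb 17, 1669: 366 days (Feb 29, 1668 is in that span).
Feb 17, 1669 → Feb 17, 1670: 365 days.
Feb 17, 1670 → Feb 17, 1671: 365 days.
Feb 17, 1671 → Feb 17, 1672: 365 days.
Feb 17, 1672 → Feb 17, 1673: 366 days (Feb 29, 1672 is in that span).
Feb 17, 1673 → Feb 17, 1674: 365 days.
Feb 17, 1674 → Feb 17, 1675: 365 days.
Feb 17, 1675 → Mar 17, 1675: 28 days (February has 28).
Mar 17, 1675 → Apr 17, 1675: 31 days (March has 31).
Apr 17, 1675 → May 17, 1675: 30 days (April has 30).
May 17, 1675 → Jun 10, 1675: 24 days.
Total: 4861 days.

4861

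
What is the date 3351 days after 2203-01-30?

+365 (one year) → Jan 30, 2204 (2986 left).
+366 (one year; includes Feb 29, 2204) → Jan 30, 2205 (2620 left).
+365 (one year) → Jan 30, 2206 (2255 left).
+365 (one year) → Jan 30, 2207 (1890 left).
+365 (one year) → Jan 30, 2208 (1525 left).
+366 (one year; includes Feb 29, 2208) → Jan 30, 2209 (1159 left).
+365 (one year) → Jan 30, 2210 (794 left).
+365 (one year) → Jan 30, 2211 (429 left).
+365 (one year) → Jan 30, 2212 (64 left).
Jan has 31 days: +2 → Feb 1, 2212 (62 left).
Feb has 29 days: +29 → Mar 1, 2212 (33 left).
Mar has 31 days: +31 → Apr 1, 2212 (2 left).
+2 → Apr 3, 2212.

April 3, 2212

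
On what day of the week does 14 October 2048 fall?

Doomsday rule: the anchor day for the 2000s is Tuesday. For year 48: 48÷12 = 4 r 0, and 0÷4 = 0, so 4+0+0 = 4.
Tuesday + 4 ≡ Saturday — that's 2048's doomsday.
In October the doomsday date is Oct 10.
Oct 14 is 4 days after Oct 10; 4 mod 7 = 4, so Saturday + 4 = Wednesday.

Wednesday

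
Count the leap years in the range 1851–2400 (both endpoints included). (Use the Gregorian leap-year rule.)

Multiples of 4 in [1851,2400]: 138.
Of those, multiples of 100: 6 (not leap unless ÷400).
Multiples of 400: 2.
Leap years = 138 − 6 + 2 = 134.

134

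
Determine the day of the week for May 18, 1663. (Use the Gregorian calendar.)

Doomsday rule: the anchor day for the 1600s is Tuesday. For year 63: 63÷12 = 5 r 3, and 3÷4 = 0, so 5+3+0 = 8.
Tuesday + 8 ≡ Wednesday — that's 1663's doomsday.
In May the doomsday date is May 9.
May 18 is 9 days after May 9; 9 mod 7 = 2, so Wednesday + 2 = Friday.

Friday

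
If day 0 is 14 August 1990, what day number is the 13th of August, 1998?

Aug 14, 1990 → Aug 14, 1991: 365 days.
Aug 14, 1991 → Aug 14, 1992: 366 days (Feb 29, 1992 is in that span).
Aug 14, 1992 → Aug 14, 1993: 365 days.
Aug 14, 1993 → Aug 14, 1994: 365 days.
Aug 14, 1994 → Aug 14, 1995: 365 days.
Aug 14, 1995 → Aug 14, 1996: 366 days (Feb 29, 1996 is in that span).
Aug 14, 1996 → Aug 14, 1997: 365 days.
Aug 14, 1997 → Sep 14, 1997: 31 days (August has 31).
Sep 14, 1997 → Oct 14, 1997: 30 days (September has 30).
Oct 14, 1997 → Nov 14, 1997: 31 days (October has 31).
Nov 14, 1997 → Dec 14, 1997: 30 days (November has 30).
Dec 14, 1997 → Jan 14, 1998: 31 days (December has 31).
Jan 14, 1998 → Feb 14, 1998: 31 days (January has 31).
Feb 14, 1998 → Mar 14, 1998: 28 days (February has 28).
Mar 14, 1998 → Apr 14, 1998: 31 days (March has 31).
Apr 14, 1998 → May 14, 1998: 30 days (April has 30).
May 14, 1998 → Jun 14, 1998: 31 days (May has 31).
Jun 14, 1998 → Jul 14, 1998: 30 days (June has 30).
Jul 14, 1998 → Aug 13, 1998: 30 days.
Total: 2921 days.

2921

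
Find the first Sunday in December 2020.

December 6, 2020

December 1, 2020 is a Tuesday.
The first Sunday is therefore December 6 (5 days later).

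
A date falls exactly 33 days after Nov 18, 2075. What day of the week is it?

Saturday

First find the weekday of Nov 18, 2075. Doomsday rule: the anchor day for the 2000s is Tuesday. For year 75: 75÷12 = 6 r 3, and 3÷4 = 0, so 6+3+0 = 9.
Tuesday + 9 ≡ Thursday — that's 2075's doomsday.
In November the doomsday date is Nov 7.
Nov 18 is 11 days after Nov 7; 11 mod 7 = 4, so Thursday + 4 = Monday.
33 mod 7 = 5, so 33 days after a Monday is Monday + 5 = Saturday.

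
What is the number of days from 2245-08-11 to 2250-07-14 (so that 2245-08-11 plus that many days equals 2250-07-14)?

Aug 11, 2245 → Aug 11, 2246: 365 days.
Aug 11, 2246 → Aug 11, 2247: 365 days.
Aug 11, 2247 → Aug 11, 2248: 366 days (Feb 29, 2248 is in that span).
Aug 11, 2248 → Aug 11, 2249: 365 days.
Aug 11, 2249 → Sep 11, 2249: 31 days (August has 31).
Sep 11, 2249 → Oct 11, 2249: 30 days (September has 30).
Oct 11, 2249 → Nov 11, 2249: 31 days (October has 31).
Nov 11, 2249 → Dec 11, 2249: 30 days (November has 30).
Dec 11, 2249 → Jan 11, 2250: 31 days (December has 31).
Jan 11, 2250 → Feb 11, 2250: 31 days (January has 31).
Feb 11, 2250 → Mar 11, 2250: 28 days (February has 28).
Mar 11, 2250 → Apr 11, 2250: 31 days (March has 31).
Apr 11, 2250 → May 11, 2250: 30 days (April has 30).
May 11, 2250 → Jun 11, 2250: 31 days (May has 31).
Jun 11, 2250 → Jul 11, 2250: 30 days (June has 30).
Jul 11, 2250 → Jul 14, 2250: 3 days.
Total: 1798 days.

1798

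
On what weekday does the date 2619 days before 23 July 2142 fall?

Jul 23, 2142 is a Monday.
2619 mod 7 = 1, so 2619 days before a Monday is Monday − 1 = Sunday.

Sunday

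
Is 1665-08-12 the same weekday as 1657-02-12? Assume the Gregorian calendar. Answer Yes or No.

No

From Feb 12, 1657 to Aug 12, 1665 is 3103 days.
3103 mod 7 = 2, so they are different weekdays.
(Feb 12, 1657 is a Monday; Aug 12, 1665 is a Wednesday.)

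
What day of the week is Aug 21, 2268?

Friday

Doomsday rule: the anchor day for the 2200s is Friday. For year 68: 68÷12 = 5 r 8, and 8÷4 = 2, so 5+8+2 = 15.
Friday + 15 ≡ Saturday — that's 2268's doomsday.
In August the doomsday date is Aug 8.
Aug 21 is 13 days after Aug 8; 13 mod 7 = 6, so Saturday + 6 = Friday.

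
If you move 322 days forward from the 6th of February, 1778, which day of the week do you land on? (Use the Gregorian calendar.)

First find the weekday of Feb 6, 1778. Doomsday rule: the anchor day for the 1700s is Sunday. For year 78: 78÷12 = 6 r 6, and 6÷4 = 1, so 6+6+1 = 13.
Sunday + 13 ≡ Saturday — that's 1778's doomsday.
In February the doomsday date is Feb 28 (1778 is not a leap year).
Feb 6 is 22 days before Feb 28; 22 mod 7 = 1, so Saturday − 1 = Friday.
322 mod 7 = 0, so 322 days after a Friday is Friday + 0 = Friday.

Friday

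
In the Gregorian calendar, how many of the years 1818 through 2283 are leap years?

Multiples of 4 in [1818,2283]: 116.
Of those, multiples of 100: 4 (not leap unless ÷400).
Multiples of 400: 1.
Leap years = 116 − 4 + 1 = 113.

113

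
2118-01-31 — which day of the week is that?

Monday

Doomsday rule: the anchor day for the 2100s is Sunday. For year 18: 18÷12 = 1 r 6, and 6÷4 = 1, so 1+6+1 = 8.
Sunday + 8 ≡ Monday — that's 2118's doomsday.
In January the doomsday date is Jan 3 (2118 is not a leap year).
Jan 31 is 28 days after Jan 3; 28 mod 7 = 0, so Monday + 0 = Monday.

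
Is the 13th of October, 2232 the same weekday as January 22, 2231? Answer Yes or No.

Yes

From Jan 22, 2231 to Oct 13, 2232 is 630 days.
630 mod 7 = 0, so they are the same weekday.
(Jan 22, 2231 is a Saturday; Oct 13, 2232 is a Saturday.)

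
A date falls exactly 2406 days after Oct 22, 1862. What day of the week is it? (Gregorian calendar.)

Monday

First find the weekday of Oct 22, 1862. Doomsday rule: the anchor day for the 1800s is Friday. For year 62: 62÷12 = 5 r 2, and 2÷4 = 0, so 5+2+0 = 7.
Friday + 7 ≡ Friday — that's 1862's doomsday.
In October the doomsday date is Oct 10.
Oct 22 is 12 days after Oct 10; 12 mod 7 = 5, so Friday + 5 = Wednesday.
2406 mod 7 = 5, so 2406 days after a Wednesday is Wednesday + 5 = Monday.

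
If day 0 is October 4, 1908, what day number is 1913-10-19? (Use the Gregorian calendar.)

1841

Oct 4, 1908 → Oct 4, 1909: 365 days.
Oct 4, 1909 → Oct 4, 1910: 365 days.
Oct 4, 1910 → Oct 4, 1911: 365 days.
Oct 4, 1911 → Oct 4, 1912: 366 days (Feb 29, 1912 is in that span).
Oct 4, 1912 → Nov 4, 1912: 31 days (October has 31).
Nov 4, 1912 → Dec 4, 1912: 30 days (November has 30).
Dec 4, 1912 → Jan 4, 1913: 31 days (December has 31).
Jan 4, 1913 → Feb 4, 1913: 31 days (January has 31).
Feb 4, 1913 → Mar 4, 1913: 28 days (February has 28).
Mar 4, 1913 → Apr 4, 1913: 31 days (March has 31).
Apr 4, 1913 → May 4, 1913: 30 days (April has 30).
May 4, 1913 → Jun 4, 1913: 31 days (May has 31).
Jun 4, 1913 → Jul 4, 1913: 30 days (June has 30).
Jul 4, 1913 → Aug 4, 1913: 31 days (July has 31).
Aug 4, 1913 → Sep 4, 1913: 31 days (August has 31).
Sep 4, 1913 → Oct 4, 1913: 30 days (September has 30).
Oct 4, 1913 → Oct 19, 1913: 15 days.
Total: 1841 days.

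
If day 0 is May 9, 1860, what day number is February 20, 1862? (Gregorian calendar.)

652

May 9, 1860 → May 9, 1861: 365 days.
May 9, 1861 → Jun 9, 1861: 31 days (May has 31).
Jun 9, 1861 → Jul 9, 1861: 30 days (June has 30).
Jul 9, 1861 → Aug 9, 1861: 31 days (July has 31).
Aug 9, 1861 → Sep 9, 1861: 31 days (August has 31).
Sep 9, 1861 → Oct 9, 1861: 30 days (September has 30).
Oct 9, 1861 → Nov 9, 1861: 31 days (October has 31).
Nov 9, 1861 → Dec 9, 1861: 30 days (November has 30).
Dec 9, 1861 → Jan 9, 1862: 31 days (December has 31).
Jan 9, 1862 → Feb 9, 1862: 31 days (January has 31).
Feb 9, 1862 → Feb 20, 1862: 11 days.
Total: 652 days.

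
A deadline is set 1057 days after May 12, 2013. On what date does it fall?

April 3, 2016

+365 (one year) → May 12, 2014 (692 left).
+365 (one year) → May 12, 2015 (327 left).
May has 31 days: +20 → Jun 1, 2015 (307 left).
Jun has 30 days: +30 → Jul 1, 2015 (277 left).
Jul has 31 days: +31 → Aug 1, 2015 (246 left).
Aug has 31 days: +31 → Sep 1, 2015 (215 left).
Sep has 30 days: +30 → Oct 1, 2015 (185 left).
Oct has 31 days: +31 → Nov 1, 2015 (154 left).
Nov has 30 days: +30 → Dec 1, 2015 (124 left).
Dec has 31 days: +31 → Jan 1, 2016 (93 left).
Jan has 31 days: +31 → Feb 1, 2016 (62 left).
Feb has 29 days: +29 → Mar 1, 2016 (33 left).
Mar has 31 days: +31 → Apr 1, 2016 (2 left).
+2 → Apr 3, 2016.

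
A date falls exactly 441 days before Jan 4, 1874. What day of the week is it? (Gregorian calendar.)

Jan 4, 1874 is a Sunday.
441 mod 7 = 0, so 441 days before a Sunday is Sunday − 0 = Sunday.

Sunday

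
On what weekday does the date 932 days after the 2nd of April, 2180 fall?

Monday

Apr 2, 2180 is a Sunday.
932 mod 7 = 1, so 932 days after a Sunday is Sunday + 1 = Monday.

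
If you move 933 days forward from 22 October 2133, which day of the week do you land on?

Saturday

Oct 22, 2133 is a Thursday.
933 mod 7 = 2, so 933 days after a Thursday is Thursday + 2 = Saturday.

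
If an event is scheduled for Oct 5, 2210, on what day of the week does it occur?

Doomsday rule: the anchor day for the 2200s is Friday. For year 10: 10÷12 = 0 r 10, and 10÷4 = 2, so 0+10+2 = 12.
Friday + 12 ≡ Wednesday — that's 2210's doomsday.
In October the doomsday date is Oct 10.
Oct 5 is 5 days before Oct 10; 5 mod 7 = 5, so Wednesday − 5 = Friday.

Friday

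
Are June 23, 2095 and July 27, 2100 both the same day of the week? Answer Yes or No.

From Jun 23, 2095 to Jul 27, 2100 is 1860 days.
1860 mod 7 = 5, so they are different weekdays.
(Jun 23, 2095 is a Thursday; Jul 27, 2100 is a Tuesday.)

No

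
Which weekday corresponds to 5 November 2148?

Doomsday rule: the anchor day for the 2100s is Sunday. For year 48: 48÷12 = 4 r 0, and 0÷4 = 0, so 4+0+0 = 4.
Sunday + 4 ≡ Thursday — that's 2148's doomsday.
In November the doomsday date is Nov 7.
Nov 5 is 2 days before Nov 7; 2 mod 7 = 2, so Thursday − 2 = Tuesday.

Tuesday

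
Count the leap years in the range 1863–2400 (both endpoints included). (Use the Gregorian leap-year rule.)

Multiples of 4 in [1863,2400]: 135.
Of those, multiples of 100: 6 (not leap unless ÷400).
Multiples of 400: 2.
Leap years = 135 − 6 + 2 = 131.

131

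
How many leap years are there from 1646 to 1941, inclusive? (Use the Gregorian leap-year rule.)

Multiples of 4 in [1646,1941]: 74.
Of those, multiples of 100: 3 (not leap unless ÷400).
Multiples of 400: 0.
Leap years = 74 − 3 + 0 = 71.

71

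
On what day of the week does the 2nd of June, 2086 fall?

Sunday

January 1, 2086 is a Tuesday.
Jan 1, 2086 → Feb 1, 2086: 31 days (January has 31).
Feb 1, 2086 → Mar 1, 2086: 28 days (February has 28).
Mar 1, 2086 → Apr 1, 2086: 31 days (March has 31).
Apr 1, 2086 → May 1, 2086: 30 days (April has 30).
May 1, 2086 → Jun 1, 2086: 31 days (May has 31).
Jun 1, 2086 → Jun 2, 2086: 1 days.
Total: 152 days.
152 mod 7 = 5, so Tuesday + 5 = Sunday.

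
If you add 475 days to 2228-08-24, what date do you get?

+365 (one year) → Aug 24, 2229 (110 left).
Aug has 31 days: +8 → Sep 1, 2229 (102 left).
Sep has 30 days: +30 → Oct 1, 2229 (72 left).
Oct has 31 days: +31 → Nov 1, 2229 (41 left).
Nov has 30 days: +30 → Dec 1, 2229 (11 left).
+11 → Dec 12, 2229.

December 12, 2229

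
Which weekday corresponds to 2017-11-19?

January 1, 2017 is a Sunday.
Jan 1, 2017 → Feb 1, 2017: 31 days (January has 31).
Feb 1, 2017 → Mar 1, 2017: 28 days (February has 28).
Mar 1, 2017 → Apr 1, 2017: 31 days (March has 31).
Apr 1, 2017 → May 1, 2017: 30 days (April has 30).
May 1, 2017 → Jun 1, 2017: 31 days (May has 31).
Jun 1, 2017 → Jul 1, 2017: 30 days (June has 30).
Jul 1, 2017 → Aug 1, 2017: 31 days (July has 31).
Aug 1, 2017 → Sep 1, 2017: 31 days (August has 31).
Sep 1, 2017 → Oct 1, 2017: 30 days (September has 30).
Oct 1, 2017 → Nov 1, 2017: 31 days (October has 31).
Nov 1, 2017 → Nov 19, 2017: 18 days.
Total: 322 days.
322 mod 7 = 0, so Sunday + 0 = Sunday.

Sunday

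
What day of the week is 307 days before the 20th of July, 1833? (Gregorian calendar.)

Sunday

First find the weekday of Jul 20, 1833. Doomsday rule: the anchor day for the 1800s is Friday. For year 33: 33÷12 = 2 r 9, and 9÷4 = 2, so 2+9+2 = 13.
Friday + 13 ≡ Thursday — that's 1833's doomsday.
In July the doomsday date is Jul 11.
Jul 20 is 9 days after Jul 11; 9 mod 7 = 2, so Thursday + 2 = Saturday.
307 mod 7 = 6, so 307 days before a Saturday is Saturday − 6 = Sunday.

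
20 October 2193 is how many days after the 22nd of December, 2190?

1033

Dec 22, 2190 → Dec 22, 2191: 365 days.
Dec 22, 2191 → Dec 22, 2192: 366 days (Feb 29, 2192 is in that span).
Dec 22, 2192 → Jan 22, 2193: 31 days (December has 31).
Jan 22, 2193 → Feb 22, 2193: 31 days (January has 31).
Feb 22, 2193 → Mar 22, 2193: 28 days (February has 28).
Mar 22, 2193 → Apr 22, 2193: 31 days (March has 31).
Apr 22, 2193 → May 22, 2193: 30 days (April has 30).
May 22, 2193 → Jun 22, 2193: 31 days (May has 31).
Jun 22, 2193 → Jul 22, 2193: 30 days (June has 30).
Jul 22, 2193 → Aug 22, 2193: 31 days (July has 31).
Aug 22, 2193 → Sep 22, 2193: 31 days (August has 31).
Sep 22, 2193 → Oct 20, 2193: 28 days.
Total: 1033 days.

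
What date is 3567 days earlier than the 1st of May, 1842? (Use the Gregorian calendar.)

July 25, 1832

−365 (one year) → May 1, 1841 (3202 left).
−365 (one year) → May 1, 1840 (2837 left).
−366 (one year; includes Feb 29, 1840) → May 1, 1839 (2471 left).
−365 (one year) → May 1, 1838 (2106 left).
−365 (one year) → May 1, 1837 (1741 left).
−365 (one year) → May 1, 1836 (1376 left).
−366 (one year; includes Feb 29, 1836) → May 1, 1835 (1010 left).
−365 (one year) → May 1, 1834 (645 left).
−365 (one year) → May 1, 1833 (280 left).
−1 → Apr 30, 1833 (end of Apr, 30 days; 279 left).
−30 → Mar 31, 1833 (end of Mar, 31 days; 249 left).
−31 → Feb 28, 1833 (end of Feb, 28 days; 218 left).
−28 → Jan 31, 1833 (end of Jan, 31 days; 190 left).
−31 → Dec 31, 1832 (end of Dec, 31 days; 159 left).
−31 → Nov 30, 1832 (end of Nov, 30 days; 128 left).
−30 → Oct 31, 1832 (end of Oct, 31 days; 98 left).
−31 → Sep 30, 1832 (end of Sep, 30 days; 67 left).
−30 → Aug 31, 1832 (end of Aug, 31 days; 37 left).
−31 → Jul 31, 1832 (end of Jul, 31 days; 6 left).
−6 → Jul 25, 1832.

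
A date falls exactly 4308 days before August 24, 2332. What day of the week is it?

First find the weekday of Aug 24, 2332. Doomsday rule: the anchor day for the 2300s is Wednesday. For year 32: 32÷12 = 2 r 8, and 8÷4 = 2, so 2+8+2 = 12.
Wednesday + 12 ≡ Monday — that's 2332's doomsday.
In August the doomsday date is Aug 8.
Aug 24 is 16 days after Aug 8; 16 mod 7 = 2, so Monday + 2 = Wednesday.
4308 mod 7 = 3, so 4308 days before a Wednesday is Wednesday − 3 = Sunday.

Sunday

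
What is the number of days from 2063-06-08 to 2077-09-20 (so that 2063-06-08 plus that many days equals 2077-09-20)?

5218

Jun 8, 2063 → Jun 8, 2064: 366 days (Feb 29, 2064 is in that span).
Jun 8, 2064 → Jun 8, 2065: 365 days.
Jun 8, 2065 → Jun 8, 2066: 365 days.
Jun 8, 2066 → Jun 8, 2067: 365 days.
Jun 8, 2067 → Jun 8, 2068: 366 days (Feb 29, 2068 is in that span).
Jun 8, 2068 → Jun 8, 2069: 365 days.
Jun 8, 2069 → Jun 8, 2070: 365 days.
Jun 8, 2070 → Jun 8, 2071: 365 days.
Jun 8, 2071 → Jun 8, 2072: 366 days (Feb 29, 2072 is in that span).
Jun 8, 2072 → Jun 8, 2073: 365 days.
Jun 8, 2073 → Jun 8, 2074: 365 days.
Jun 8, 2074 → Jun 8, 2075: 365 days.
Jun 8, 2075 → Jun 8, 2076: 366 days (Feb 29, 2076 is in that span).
Jun 8, 2076 → Jun 8, 2077: 365 days.
Jun 8, 2077 → Jul 8, 2077: 30 days (June has 30).
Jul 8, 2077 → Aug 8, 2077: 31 days (July has 31).
Aug 8, 2077 → Sep 8, 2077: 31 days (August has 31).
Sep 8, 2077 → Sep 20, 2077: 12 days.
Total: 5218 days.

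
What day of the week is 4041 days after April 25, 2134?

Tuesday

First find the weekday of Apr 25, 2134. Doomsday rule: the anchor day for the 2100s is Sunday. For year 34: 34÷12 = 2 r 10, and 10÷4 = 2, so 2+10+2 = 14.
Sunday + 14 ≡ Sunday — that's 2134's doomsday.
In April the doomsday date is Apr 4.
Apr 25 is 21 days after Apr 4; 21 mod 7 = 0, so Sunday + 0 = Sunday.
4041 mod 7 = 2, so 4041 days after a Sunday is Sunday + 2 = Tuesday.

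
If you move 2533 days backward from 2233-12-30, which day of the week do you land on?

Dec 30, 2233 is a Monday.
2533 mod 7 = 6, so 2533 days before a Monday is Monday − 6 = Tuesday.

Tuesday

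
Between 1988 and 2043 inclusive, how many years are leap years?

Multiples of 4 in [1988,2043]: 14.
Of those, multiples of 100: 1 (not leap unless ÷400).
Multiples of 400: 1.
Leap years = 14 − 1 + 1 = 14.

14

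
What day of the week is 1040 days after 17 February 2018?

First find the weekday of Feb 17, 2018. Doomsday rule: the anchor day for the 2000s is Tuesday. For year 18: 18÷12 = 1 r 6, and 6÷4 = 1, so 1+6+1 = 8.
Tuesday + 8 ≡ Wednesday — that's 2018's doomsday.
In February the doomsday date is Feb 28 (2018 is not a leap year).
Feb 17 is 11 days before Feb 28; 11 mod 7 = 4, so Wednesday − 4 = Saturday.
1040 mod 7 = 4, so 1040 days after a Saturday is Saturday + 4 = Wednesday.

Wednesday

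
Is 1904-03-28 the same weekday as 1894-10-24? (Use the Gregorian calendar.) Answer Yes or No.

No

From Oct 24, 1894 to Mar 28, 1904 is 3442 days.
3442 mod 7 = 5, so they are different weekdays.
(Oct 24, 1894 is a Wednesday; Mar 28, 1904 is a Monday.)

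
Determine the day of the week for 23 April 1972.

Sunday

Doomsday rule: the anchor day for the 1900s is Wednesday. For year 72: 72÷12 = 6 r 0, and 0÷4 = 0, so 6+0+0 = 6.
Wednesday + 6 ≡ Tuesday — that's 1972's doomsday.
In April the doomsday date is Apr 4.
Apr 23 is 19 days after Apr 4; 19 mod 7 = 5, so Tuesday + 5 = Sunday.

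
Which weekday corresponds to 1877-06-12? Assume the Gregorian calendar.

Tuesday

Doomsday rule: the anchor day for the 1800s is Friday. For year 77: 77÷12 = 6 r 5, and 5÷4 = 1, so 6+5+1 = 12.
Friday + 12 ≡ Wednesday — that's 1877's doomsday.
In June the doomsday date is Jun 6.
Jun 12 is 6 days after Jun 6; 6 mod 7 = 6, so Wednesday + 6 = Tuesday.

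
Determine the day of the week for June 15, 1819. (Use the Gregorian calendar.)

Tuesday

Doomsday rule: the anchor day for the 1800s is Friday. For year 19: 19÷12 = 1 r 7, and 7÷4 = 1, so 1+7+1 = 9.
Friday + 9 ≡ Sunday — that's 1819's doomsday.
In June the doomsday date is Jun 6.
Jun 15 is 9 days after Jun 6; 9 mod 7 = 2, so Sunday + 2 = Tuesday.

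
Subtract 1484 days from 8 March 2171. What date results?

February 13, 2167

−365 (one year) → Mar 8, 2170 (1119 left).
−365 (one year) → Mar 8, 2169 (754 left).
−365 (one year) → Mar 8, 2168 (389 left).
−8 → Feb 29, 2168 (end of Feb, 29 days; 381 left).
−29 → Jan 31, 2168 (end of Jan, 31 days; 352 left).
−31 → Dec 31, 2167 (end of Dec, 31 days; 321 left).
−31 → Nov 30, 2167 (end of Nov, 30 days; 290 left).
−30 → Oct 31, 2167 (end of Oct, 31 days; 260 left).
−31 → Sep 30, 2167 (end of Sep, 30 days; 229 left).
−30 → Aug 31, 2167 (end of Aug, 31 days; 199 left).
−31 → Jul 31, 2167 (end of Jul, 31 days; 168 left).
−31 → Jun 30, 2167 (end of Jun, 30 days; 137 left).
−30 → May 31, 2167 (end of May, 31 days; 107 left).
−31 → Apr 30, 2167 (end of Apr, 30 days; 76 left).
−30 → Mar 31, 2167 (end of Mar, 31 days; 46 left).
−31 → Feb 28, 2167 (end of Feb, 28 days; 15 left).
−15 → Feb 13, 2167.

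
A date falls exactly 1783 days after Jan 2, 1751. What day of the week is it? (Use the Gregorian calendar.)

Thursday

Jan 2, 1751 is a Saturday.
1783 mod 7 = 5, so 1783 days after a Saturday is Saturday + 5 = Thursday.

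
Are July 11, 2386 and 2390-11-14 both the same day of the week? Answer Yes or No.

No

From Jul 11, 2386 to Nov 14, 2390 is 1587 days.
1587 mod 7 = 5, so they are different weekdays.
(Jul 11, 2386 is a Friday; Nov 14, 2390 is a Wednesday.)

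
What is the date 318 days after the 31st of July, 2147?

Jul has 31 days: +1 → Aug 1, 2147 (317 left).
Aug has 31 days: +31 → Sep 1, 2147 (286 left).
Sep has 30 days: +30 → Oct 1, 2147 (256 left).
Oct has 31 days: +31 → Nov 1, 2147 (225 left).
Nov has 30 days: +30 → Dec 1, 2147 (195 left).
Dec has 31 days: +31 → Jan 1, 2148 (164 left).
Jan has 31 days: +31 → Feb 1, 2148 (133 left).
Feb has 29 days: +29 → Mar 1, 2148 (104 left).
Mar has 31 days: +31 → Apr 1, 2148 (73 left).
Apr has 30 days: +30 → May 1, 2148 (43 left).
May has 31 days: +31 → Jun 1, 2148 (12 left).
+12 → Jun 13, 2148.

June 13, 2148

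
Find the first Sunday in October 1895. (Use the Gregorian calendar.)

October 6, 1895

October 1, 1895 is a Tuesday.
The first Sunday is therefore October 6 (5 days later).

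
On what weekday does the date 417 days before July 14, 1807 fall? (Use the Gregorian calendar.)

Jul 14, 1807 is a Tuesday.
417 mod 7 = 4, so 417 days before a Tuesday is Tuesday − 4 = Friday.

Friday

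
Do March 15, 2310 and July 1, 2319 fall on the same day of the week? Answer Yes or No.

Yes

From Mar 15, 2310 to Jul 1, 2319 is 3395 days.
3395 mod 7 = 0, so they are the same weekday.
(Mar 15, 2310 is a Tuesday; Jul 1, 2319 is a Tuesday.)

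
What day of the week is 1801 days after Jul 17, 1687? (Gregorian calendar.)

Saturday

Jul 17, 1687 is a Thursday.
1801 mod 7 = 2, so 1801 days after a Thursday is Thursday + 2 = Saturday.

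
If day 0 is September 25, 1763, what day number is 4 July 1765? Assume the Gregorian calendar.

648

Sep 25, 1763 → Sep 25, 1764: 366 days (Feb 29, 1764 is in that span).
Sep 25, 1764 → Oct 25, 1764: 30 days (September has 30).
Oct 25, 1764 → Nov 25, 1764: 31 days (October has 31).
Nov 25, 1764 → Dec 25, 1764: 30 days (November has 30).
Dec 25, 1764 → Jan 25, 1765: 31 days (December has 31).
Jan 25, 1765 → Feb 25, 1765: 31 days (January has 31).
Feb 25, 1765 → Mar 25, 1765: 28 days (February has 28).
Mar 25, 1765 → Apr 25, 1765: 31 days (March has 31).
Apr 25, 1765 → May 25, 1765: 30 days (April has 30).
May 25, 1765 → Jun 25, 1765: 31 days (May has 31).
Jun 25, 1765 → Jul 4, 1765: 9 days.
Total: 648 days.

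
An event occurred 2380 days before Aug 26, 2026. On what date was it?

−365 (one year) → Aug 26, 2025 (2015 left).
−365 (one year) → Aug 26, 2024 (1650 left).
−366 (one year; includes Feb 29, 2024) → Aug 26, 2023 (1284 left).
−365 (one year) → Aug 26, 2022 (919 left).
−365 (one year) → Aug 26, 2021 (554 left).
−365 (one year) → Aug 26, 2020 (189 left).
−26 → Jul 31, 2020 (end of Jul, 31 days; 163 left).
−31 → Jun 30, 2020 (end of Jun, 30 days; 132 left).
−30 → May 31, 2020 (end of May, 31 days; 102 left).
−31 → Apr 30, 2020 (end of Apr, 30 days; 71 left).
−30 → Mar 31, 2020 (end of Mar, 31 days; 41 left).
−31 → Feb 29, 2020 (end of Feb, 29 days; 10 left).
−10 → Feb 19, 2020.

February 19, 2020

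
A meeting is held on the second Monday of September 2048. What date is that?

September 14, 2048

September 1, 2048 is a Tuesday.
The first Monday is therefore September 7 (6 days later).
The second Monday is 7 + 1×7 = September 14.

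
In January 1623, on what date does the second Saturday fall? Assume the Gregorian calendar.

January 1, 1623 is a Sunday.
The first Saturday is therefore January 7 (6 days later).
The second Saturday is 7 + 1×7 = January 14.

January 14, 1623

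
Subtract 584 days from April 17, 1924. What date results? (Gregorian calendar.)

September 11, 1922

−366 (one year; includes Feb 29, 1924) → Apr 17, 1923 (218 left).
−17 → Mar 31, 1923 (end of Mar, 31 days; 201 left).
−31 → Feb 28, 1923 (end of Feb, 28 days; 170 left).
−28 → Jan 31, 1923 (end of Jan, 31 days; 142 left).
−31 → Dec 31, 1922 (end of Dec, 31 days; 111 left).
−31 → Nov 30, 1922 (end of Nov, 30 days; 80 left).
−30 → Oct 31, 1922 (end of Oct, 31 days; 50 left).
−31 → Sep 30, 1922 (end of Sep, 30 days; 19 left).
−19 → Sep 11, 1922.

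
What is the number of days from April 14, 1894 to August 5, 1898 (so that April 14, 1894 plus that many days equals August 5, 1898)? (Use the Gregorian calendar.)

1574

Apr 14, 1894 → Apr 14, 1895: 365 days.
Apr 14, 1895 → Apr 14, 1896: 366 days (Feb 29, 1896 is in that span).
Apr 14, 1896 → Apr 14, 1897: 365 days.
Apr 14, 1897 → Apr 14, 1898: 365 days.
Apr 14, 1898 → May 14, 1898: 30 days (April has 30).
May 14, 1898 → Jun 14, 1898: 31 days (May has 31).
Jun 14, 1898 → Jul 14, 1898: 30 days (June has 30).
Jul 14, 1898 → Aug 5, 1898: 22 days.
Total: 1574 days.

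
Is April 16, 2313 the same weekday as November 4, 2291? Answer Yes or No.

Yes

From Nov 4, 2291 to Apr 16, 2313 is 7833 days.
7833 mod 7 = 0, so they are the same weekday.
(Nov 4, 2291 is a Wednesday; Apr 16, 2313 is a Wednesday.)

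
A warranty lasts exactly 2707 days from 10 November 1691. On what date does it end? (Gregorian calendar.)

April 9, 1699

+366 (one year; includes Feb 29, 1692) → Nov 10, 1692 (2341 left).
+365 (one year) → Nov 10, 1693 (1976 left).
+365 (one year) → Nov 10, 1694 (1611 left).
+365 (one year) → Nov 10, 1695 (1246 left).
+366 (one year; includes Feb 29, 1696) → Nov 10, 1696 (880 left).
+365 (one year) → Nov 10, 1697 (515 left).
+365 (one year) → Nov 10, 1698 (150 left).
Nov has 30 days: +21 → Dec 1, 1698 (129 left).
Dec has 31 days: +31 → Jan 1, 1699 (98 left).
Jan has 31 days: +31 → Feb 1, 1699 (67 left).
Feb has 28 days: +28 → Mar 1, 1699 (39 left).
Mar has 31 days: +31 → Apr 1, 1699 (8 left).
+8 → Apr 9, 1699.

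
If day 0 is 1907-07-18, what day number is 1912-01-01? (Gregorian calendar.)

Jul 18, 1907 → Jul 18, 1908: 366 days (Feb 29, 1908 is in that span).
Jul 18, 1908 → Jul 18, 1909: 365 days.
Jul 18, 1909 → Jul 18, 1910: 365 days.
Jul 18, 1910 → Jul 18, 1911: 365 days.
Jul 18, 1911 → Aug 18, 1911: 31 days (July has 31).
Aug 18, 1911 → Sep 18, 1911: 31 days (August has 31).
Sep 18, 1911 → Oct 18, 1911: 30 days (September has 30).
Oct 18, 1911 → Nov 18, 1911: 31 days (October has 31).
Nov 18, 1911 → Dec 18, 1911: 30 days (November has 30).
Dec 18, 1911 → Jan 1, 1912: 14 days.
Total: 1628 days.

1628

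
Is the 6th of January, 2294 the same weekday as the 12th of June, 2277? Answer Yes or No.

From Jun 12, 2277 to Jan 6, 2294 is 6052 days.
6052 mod 7 = 4, so they are different weekdays.
(Jun 12, 2277 is a Tuesday; Jan 6, 2294 is a Saturday.)

No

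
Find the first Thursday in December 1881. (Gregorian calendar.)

December 1, 1881 is a Thursday.
The first Thursday is therefore December 1 (same day).

December 1, 1881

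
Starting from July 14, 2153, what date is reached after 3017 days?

+365 (one year) → Jul 14, 2154 (2652 left).
+365 (one year) → Jul 14, 2155 (2287 left).
+366 (one year; includes Feb 29, 2156) → Jul 14, 2156 (1921 left).
+365 (one year) → Jul 14, 2157 (1556 left).
+365 (one year) → Jul 14, 2158 (1191 left).
+365 (one year) → Jul 14, 2159 (826 left).
+366 (one year; includes Feb 29, 2160) → Jul 14, 2160 (460 left).
+365 (one year) → Jul 14, 2161 (95 left).
Jul has 31 days: +18 → Aug 1, 2161 (77 left).
Aug has 31 days: +31 → Sep 1, 2161 (46 left).
Sep has 30 days: +30 → Oct 1, 2161 (16 left).
+16 → Oct 17, 2161.

October 17, 2161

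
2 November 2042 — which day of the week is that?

Doomsday rule: the anchor day for the 2000s is Tuesday. For year 42: 42÷12 = 3 r 6, and 6÷4 = 1, so 3+6+1 = 10.
Tuesday + 10 ≡ Friday — that's 2042's doomsday.
In November the doomsday date is Nov 7.
Nov 2 is 5 days before Nov 7; 5 mod 7 = 5, so Friday − 5 = Sunday.

Sunday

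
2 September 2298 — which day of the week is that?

Doomsday rule: the anchor day for the 2200s is Friday. For year 98: 98÷12 = 8 r 2, and 2÷4 = 0, so 8+2+0 = 10.
Friday + 10 ≡ Monday — that's 2298's doomsday.
In September the doomsday date is Sep 5.
Sep 2 is 3 days before Sep 5; 3 mod 7 = 3, so Monday − 3 = Friday.

Friday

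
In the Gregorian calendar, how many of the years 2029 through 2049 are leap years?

5

Multiples of 4 in [2029,2049]: 5.
Of those, multiples of 100: 0 (not leap unless ÷400).
Multiples of 400: 0.
Leap years = 5 − 0 + 0 = 5.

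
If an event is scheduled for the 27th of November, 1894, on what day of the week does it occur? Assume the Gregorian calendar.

Doomsday rule: the anchor day for the 1800s is Friday. For year 94: 94÷12 = 7 r 10, and 10÷4 = 2, so 7+10+2 = 19.
Friday + 19 ≡ Wednesday — that's 1894's doomsday.
In November the doomsday date is Nov 7.
Nov 27 is 20 days after Nov 7; 20 mod 7 = 6, so Wednesday + 6 = Tuesday.

Tuesday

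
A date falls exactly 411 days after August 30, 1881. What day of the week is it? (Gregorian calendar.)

Aug 30, 1881 is a Tuesday.
411 mod 7 = 5, so 411 days after a Tuesday is Tuesday + 5 = Sunday.

Sunday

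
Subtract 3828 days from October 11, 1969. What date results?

−365 (one year) → Oct 11, 1968 (3463 left).
−366 (one year; includes Feb 29, 1968) → Oct 11, 1967 (3097 left).
−365 (one year) → Oct 11, 1966 (2732 left).
−365 (one year) → Oct 11, 1965 (2367 left).
−365 (one year) → Oct 11, 1964 (2002 left).
−366 (one year; includes Feb 29, 1964) → Oct 11, 1963 (1636 left).
−365 (one year) → Oct 11, 1962 (1271 left).
−365 (one year) → Oct 11, 1961 (906 left).
−365 (one year) → Oct 11, 1960 (541 left).
−366 (one year; includes Feb 29, 1960) → Oct 11, 1959 (175 left).
−11 → Sep 30, 1959 (end of Sep, 30 days; 164 left).
−30 → Aug 31, 1959 (end of Aug, 31 days; 134 left).
−31 → Jul 31, 1959 (end of Jul, 31 days; 103 left).
−31 → Jun 30, 1959 (end of Jun, 30 days; 72 left).
−30 → May 31, 1959 (end of May, 31 days; 42 left).
−31 → Apr 30, 1959 (end of Apr, 30 days; 11 left).
−11 → Apr 19, 1959.

April 19, 1959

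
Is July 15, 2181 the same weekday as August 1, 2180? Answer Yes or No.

From Aug 1, 2180 to Jul 15, 2181 is 348 days.
348 mod 7 = 5, so they are different weekdays.
(Aug 1, 2180 is a Tuesday; Jul 15, 2181 is a Sunday.)

No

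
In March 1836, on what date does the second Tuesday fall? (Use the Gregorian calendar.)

March 1, 1836 is a Tuesday.
The first Tuesday is therefore March 1 (same day).
The second Tuesday is 1 + 1×7 = March 8.

March 8, 1836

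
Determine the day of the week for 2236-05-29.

Sunday

Doomsday rule: the anchor day for the 2200s is Friday. For year 36: 36÷12 = 3 r 0, and 0÷4 = 0, so 3+0+0 = 3.
Friday + 3 ≡ Monday — that's 2236's doomsday.
In May the doomsday date is May 9.
May 29 is 20 days after May 9; 20 mod 7 = 6, so Monday + 6 = Sunday.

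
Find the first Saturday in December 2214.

December 1, 2214 is a Thursday.
The first Saturday is therefore December 3 (2 days later).

December 3, 2214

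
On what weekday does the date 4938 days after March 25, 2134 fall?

Sunday

First find the weekday of Mar 25, 2134. Doomsday rule: the anchor day for the 2100s is Sunday. For year 34: 34÷12 = 2 r 10, and 10÷4 = 2, so 2+10+2 = 14.
Sunday + 14 ≡ Sunday — that's 2134's doomsday.
In March the doomsday date is Mar 14.
Mar 25 is 11 days after Mar 14; 11 mod 7 = 4, so Sunday + 4 = Thursday.
4938 mod 7 = 3, so 4938 days after a Thursday is Thursday + 3 = Sunday.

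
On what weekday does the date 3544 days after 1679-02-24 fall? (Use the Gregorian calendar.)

Sunday

Feb 24, 1679 is a Friday.
3544 mod 7 = 2, so 3544 days after a Friday is Friday + 2 = Sunday.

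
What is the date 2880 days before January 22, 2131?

−365 (one year) → Jan 22, 2130 (2515 left).
−365 (one year) → Jan 22, 2129 (2150 left).
−366 (one year; includes Feb 29, 2128) → Jan 22, 2128 (1784 left).
−365 (one year) → Jan 22, 2127 (1419 left).
−365 (one year) → Jan 22, 2126 (1054 left).
−365 (one year) → Jan 22, 2125 (689 left).
−366 (one year; includes Feb 29, 2124) → Jan 22, 2124 (323 left).
−22 → Dec 31, 2123 (end of Dec, 31 days; 301 left).
−31 → Nov 30, 2123 (end of Nov, 30 days; 270 left).
−30 → Oct 31, 2123 (end of Oct, 31 days; 240 left).
−31 → Sep 30, 2123 (end of Sep, 30 days; 209 left).
−30 → Aug 31, 2123 (end of Aug, 31 days; 179 left).
−31 → Jul 31, 2123 (end of Jul, 31 days; 148 left).
−31 → Jun 30, 2123 (end of Jun, 30 days; 117 left).
−30 → May 31, 2123 (end of May, 31 days; 87 left).
−31 → Apr 30, 2123 (end of Apr, 30 days; 56 left).
−30 → Mar 31, 2123 (end of Mar, 31 days; 26 left).
−26 → Mar 5, 2123.

March 5, 2123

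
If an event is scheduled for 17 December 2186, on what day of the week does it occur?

Doomsday rule: the anchor day for the 2100s is Sunday. For year 86: 86÷12 = 7 r 2, and 2÷4 = 0, so 7+2+0 = 9.
Sunday + 9 ≡ Tuesday — that's 2186's doomsday.
In December the doomsday date is Dec 12.
Dec 17 is 5 days after Dec 12; 5 mod 7 = 5, so Tuesday + 5 = Sunday.

Sunday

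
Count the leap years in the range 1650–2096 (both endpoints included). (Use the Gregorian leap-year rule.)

109

Multiples of 4 in [1650,2096]: 112.
Of those, multiples of 100: 4 (not leap unless ÷400).
Multiples of 400: 1.
Leap years = 112 − 4 + 1 = 109.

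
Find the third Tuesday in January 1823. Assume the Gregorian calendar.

January 21, 1823

January 1, 1823 is a Wednesday.
The first Tuesday is therefore January 7 (6 days later).
The third Tuesday is 7 + 2×7 = January 21.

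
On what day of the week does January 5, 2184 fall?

Doomsday rule: the anchor day for the 2100s is Sunday. For year 84: 84÷12 = 7 r 0, and 0÷4 = 0, so 7+0+0 = 7.
Sunday + 7 ≡ Sunday — that's 2184's doomsday.
In January the doomsday date is Jan 4 (2184 is a leap year (divisible by 4)).
Jan 5 is 1 day after Jan 4; 1 mod 7 = 1, so Sunday + 1 = Monday.

Monday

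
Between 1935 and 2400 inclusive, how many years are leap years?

114

Multiples of 4 in [1935,2400]: 117.
Of those, multiples of 100: 5 (not leap unless ÷400).
Multiples of 400: 2.
Leap years = 117 − 5 + 2 = 114.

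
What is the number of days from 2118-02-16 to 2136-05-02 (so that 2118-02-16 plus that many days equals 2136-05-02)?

6650

Feb 16, 2118 → Feb 16, 2119: 365 days.
Feb 16, 2119 → Feb 16, 2120: 365 days.
Feb 16, 2120 → Feb 16, 2121: 366 days (Feb 29, 2120 is in that span).
Feb 16, 2121 → Feb 16, 2122: 365 days.
Feb 16, 2122 → Feb 16, 2123: 365 days.
Feb 16, 2123 → Feb 16, 2124: 365 days.
Feb 16, 2124 → Feb 16, 2125: 366 days (Feb 29, 2124 is in that span).
Feb 16, 2125 → Feb 16, 2126: 365 days.
Feb 16, 2126 → Feb 16, 2127: 365 days.
Feb 16, 2127 → Feb 16, 2128: 365 days.
Feb 16, 2128 → Feb 16, 2129: 366 days (Feb 29, 2128 is in that span).
Feb 16, 2129 → Feb 16, 2130: 365 days.
Feb 16, 2130 → Feb 16, 2131: 365 days.
Feb 16, 2131 → Feb 16, 2132: 365 days.
Feb 16, 2132 → Feb 16, 2133: 366 days (Feb 29, 2132 is in that span).
Feb 16, 2133 → Feb 16, 2134: 365 days.
Feb 16, 2134 → Feb 16, 2135: 365 days.
Feb 16, 2135 → Feb 16, 2136: 365 days.
Feb 16, 2136 → Mar 16, 2136: 29 days (February has 29).
Mar 16, 2136 → Apr 16, 2136: 31 days (March has 31).
Apr 16, 2136 → May 2, 2136: 16 days.
Total: 6650 days.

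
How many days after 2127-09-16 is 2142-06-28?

Sep 16, 2127 → Sep 16, 2128: 366 days (Feb 29, 2128 is in that span).
Sep 16, 2128 → Sep 16, 2129: 365 days.
Sep 16, 2129 → Sep 16, 2130: 365 days.
Sep 16, 2130 → Sep 16, 2131: 365 days.
Sep 16, 2131 → Sep 16, 2132: 366 days (Feb 29, 2132 is in that span).
Sep 16, 2132 → Sep 16, 2133: 365 days.
Sep 16, 2133 → Sep 16, 2134: 365 days.
Sep 16, 2134 → Sep 16, 2135: 365 days.
Sep 16, 2135 → Sep 16, 2136: 366 days (Feb 29, 2136 is in that span).
Sep 16, 2136 → Sep 16, 2137: 365 days.
Sep 16, 2137 → Sep 16, 2138: 365 days.
Sep 16, 2138 → Sep 16, 2139: 365 days.
Sep 16, 2139 → Sep 16, 2140: 366 days (Feb 29, 2140 is in that span).
Sep 16, 2140 → Sep 16, 2141: 365 days.
Sep 16, 2141 → Oct 16, 2141: 30 days (September has 30).
Oct 16, 2141 → Nov 16, 2141: 31 days (October has 31).
Nov 16, 2141 → Dec 16, 2141: 30 days (November has 30).
Dec 16, 2141 → Jan 16, 2142: 31 days (December has 31).
Jan 16, 2142 → Feb 16, 2142: 31 days (January has 31).
Feb 16, 2142 → Mar 16, 2142: 28 days (February has 28).
Mar 16, 2142 → Apr 16, 2142: 31 days (March has 31).
Apr 16, 2142 → May 16, 2142: 30 days (April has 30).
May 16, 2142 → Jun 16, 2142: 31 days (May has 31).
Jun 16, 2142 → Jun 28, 2142: 12 days.
Total: 5399 days.

5399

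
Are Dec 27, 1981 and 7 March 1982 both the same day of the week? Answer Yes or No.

From Dec 27, 1981 to Mar 7, 1982 is 70 days.
70 mod 7 = 0, so they are the same weekday.
(Dec 27, 1981 is a Sunday; Mar 7, 1982 is a Sunday.)

Yes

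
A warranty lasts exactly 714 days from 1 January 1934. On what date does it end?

+365 (one year) → Jan 1, 1935 (349 left).
Jan has 31 days: +31 → Feb 1, 1935 (318 left).
Feb has 28 days: +28 → Mar 1, 1935 (290 left).
Mar has 31 days: +31 → Apr 1, 1935 (259 left).
Apr has 30 days: +30 → May 1, 1935 (229 left).
May has 31 days: +31 → Jun 1, 1935 (198 left).
Jun has 30 days: +30 → Jul 1, 1935 (168 left).
Jul has 31 days: +31 → Aug 1, 1935 (137 left).
Aug has 31 days: +31 → Sep 1, 1935 (106 left).
Sep has 30 days: +30 → Oct 1, 1935 (76 left).
Oct has 31 days: +31 → Nov 1, 1935 (45 left).
Nov has 30 days: +30 → Dec 1, 1935 (15 left).
+15 → Dec 16, 1935.

December 16, 1935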